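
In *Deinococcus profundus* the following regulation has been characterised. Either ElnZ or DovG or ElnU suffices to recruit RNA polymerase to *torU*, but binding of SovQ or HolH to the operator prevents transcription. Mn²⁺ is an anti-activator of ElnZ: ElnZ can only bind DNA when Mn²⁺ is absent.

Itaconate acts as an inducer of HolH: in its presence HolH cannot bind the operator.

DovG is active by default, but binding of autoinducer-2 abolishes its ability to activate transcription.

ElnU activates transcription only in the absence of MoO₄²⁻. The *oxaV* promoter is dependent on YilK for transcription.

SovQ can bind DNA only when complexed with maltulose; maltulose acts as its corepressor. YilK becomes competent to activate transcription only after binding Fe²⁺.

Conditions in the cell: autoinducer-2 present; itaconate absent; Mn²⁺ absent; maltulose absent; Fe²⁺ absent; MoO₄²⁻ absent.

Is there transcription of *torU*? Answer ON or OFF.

Maltulose is absent, so SovQ is inactive.
Itaconate is absent, so HolH is active.
Mn²⁺ is absent, so ElnZ is active.
Autoinducer-2 is present, so DovG is inactive.
MoO₄²⁻ is absent, so ElnU is active.
With repressor HolH bound, *torU* is not transcribed.

OFF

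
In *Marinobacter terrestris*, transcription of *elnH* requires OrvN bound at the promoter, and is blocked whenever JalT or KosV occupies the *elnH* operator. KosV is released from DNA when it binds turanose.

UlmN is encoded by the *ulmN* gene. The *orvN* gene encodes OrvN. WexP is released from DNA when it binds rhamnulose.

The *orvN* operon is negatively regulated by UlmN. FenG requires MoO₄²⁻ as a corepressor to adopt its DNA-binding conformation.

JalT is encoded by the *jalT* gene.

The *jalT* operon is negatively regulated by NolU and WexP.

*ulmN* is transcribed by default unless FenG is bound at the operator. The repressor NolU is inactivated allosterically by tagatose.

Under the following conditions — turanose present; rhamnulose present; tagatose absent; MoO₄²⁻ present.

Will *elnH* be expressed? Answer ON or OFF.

ON

Tagatose is absent, so NolU is active.
Rhamnulose is present, so WexP is inactive.
With repressor NolU bound, *jalT* is not transcribed.
So JalT is not produced.
MoO₄²⁻ is present, so FenG is active.
With repressor FenG bound, *ulmN* is not transcribed.
So UlmN is not produced.
With no repressor bound, *orvN* is transcribed.
So OrvN is produced and active.
Turanose is present, so KosV is inactive.
No repressor is bound and OrvN is active, so *elnH* is transcribed.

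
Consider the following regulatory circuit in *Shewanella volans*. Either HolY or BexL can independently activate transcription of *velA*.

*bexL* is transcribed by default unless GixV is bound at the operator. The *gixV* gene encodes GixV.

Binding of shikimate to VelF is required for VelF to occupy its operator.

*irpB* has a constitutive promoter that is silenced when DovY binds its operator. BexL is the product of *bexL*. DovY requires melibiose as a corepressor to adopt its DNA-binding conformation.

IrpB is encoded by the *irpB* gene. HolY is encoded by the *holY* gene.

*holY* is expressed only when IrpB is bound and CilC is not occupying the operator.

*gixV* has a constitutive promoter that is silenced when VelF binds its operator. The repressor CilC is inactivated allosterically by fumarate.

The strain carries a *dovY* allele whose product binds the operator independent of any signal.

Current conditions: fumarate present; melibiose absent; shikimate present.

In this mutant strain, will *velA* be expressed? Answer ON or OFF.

Fumarate is present, so CilC is inactive.
DovY is constitutively active in this strain.
With repressor DovY bound, *irpB* is not transcribed.
So IrpB is not produced.
Required activator IrpB is absent, so *holY* is not transcribed.
So HolY is not produced.
Shikimate is present, so VelF is active.
With repressor VelF bound, *gixV* is not transcribed.
So GixV is not produced.
With no repressor bound, *bexL* is transcribed.
So BexL is produced and active.
Activator BexL is present, so *velA* is transcribed.

ON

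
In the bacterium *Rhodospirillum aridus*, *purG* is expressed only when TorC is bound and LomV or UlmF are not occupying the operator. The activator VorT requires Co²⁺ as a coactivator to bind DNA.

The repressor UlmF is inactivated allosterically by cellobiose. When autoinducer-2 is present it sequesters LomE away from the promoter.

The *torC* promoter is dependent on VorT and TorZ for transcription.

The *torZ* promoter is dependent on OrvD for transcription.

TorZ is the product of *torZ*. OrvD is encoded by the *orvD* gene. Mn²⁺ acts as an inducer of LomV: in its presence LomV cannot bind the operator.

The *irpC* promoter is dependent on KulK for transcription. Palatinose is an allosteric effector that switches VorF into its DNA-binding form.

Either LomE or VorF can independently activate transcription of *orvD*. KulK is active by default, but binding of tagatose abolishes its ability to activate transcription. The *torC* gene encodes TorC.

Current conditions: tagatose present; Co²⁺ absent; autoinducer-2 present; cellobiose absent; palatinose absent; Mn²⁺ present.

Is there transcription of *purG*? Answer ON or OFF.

Mn²⁺ is present, so LomV is inactive.
Cellobiose is absent, so UlmF is active.
Co²⁺ is absent, so VorT is inactive.
Autoinducer-2 is present, so LomE is inactive.
Palatinose is absent, so VorF is inactive.
No activator is available at the *orvD* promoter, so *orvD* is not transcribed.
So OrvD is not produced.
Required activator OrvD is absent, so *torZ* is not transcribed.
So TorZ is not produced.
Required activator VorT is absent, so *torC* is not transcribed.
So TorC is not produced.
With repressor UlmF bound, *purG* is not transcribed.

OFF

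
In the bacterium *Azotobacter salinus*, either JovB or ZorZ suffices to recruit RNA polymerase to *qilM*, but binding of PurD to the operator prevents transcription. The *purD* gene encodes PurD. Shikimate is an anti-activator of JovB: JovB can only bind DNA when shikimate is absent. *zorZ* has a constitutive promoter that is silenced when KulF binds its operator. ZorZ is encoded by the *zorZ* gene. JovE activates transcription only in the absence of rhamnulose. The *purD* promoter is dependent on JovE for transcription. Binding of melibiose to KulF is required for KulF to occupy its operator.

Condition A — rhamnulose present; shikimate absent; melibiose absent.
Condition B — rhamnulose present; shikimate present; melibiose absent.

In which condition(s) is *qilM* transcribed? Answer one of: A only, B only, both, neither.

Condition A:
Rhamnulose is present, so JovE is inactive.
Required activator JovE is absent, so *purD* is not transcribed.
So PurD is not produced.
Shikimate is absent, so JovB is active.
Melibiose is absent, so KulF is inactive.
With no repressor bound, *zorZ* is transcribed.
So ZorZ is produced and active.
Activator JovB is present, so *qilM* is transcribed.
→ *qilM* is ON in A.
Condition B:
Rhamnulose is present, so JovE is inactive.
Required activator JovE is absent, so *purD* is not transcribed.
So PurD is not produced.
Shikimate is present, so JovB is inactive.
Melibiose is absent, so KulF is inactive.
With no repressor bound, *zorZ* is transcribed.
So ZorZ is produced and active.
Activator ZorZ is present, so *qilM* is transcribed.
→ *qilM* is ON in B.

both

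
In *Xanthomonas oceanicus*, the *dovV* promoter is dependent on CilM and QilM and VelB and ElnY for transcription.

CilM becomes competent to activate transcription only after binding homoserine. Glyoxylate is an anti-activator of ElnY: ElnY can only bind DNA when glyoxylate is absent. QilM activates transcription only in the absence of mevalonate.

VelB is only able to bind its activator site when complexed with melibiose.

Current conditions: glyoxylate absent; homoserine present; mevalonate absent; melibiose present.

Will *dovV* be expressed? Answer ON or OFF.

ON

Homoserine is present, so CilM is active.
Mevalonate is absent, so QilM is active.
Melibiose is present, so VelB is active.
Glyoxylate is absent, so ElnY is active.
No repressor is bound and CilM and QilM and VelB and ElnY are active, so *dovV* is transcribed.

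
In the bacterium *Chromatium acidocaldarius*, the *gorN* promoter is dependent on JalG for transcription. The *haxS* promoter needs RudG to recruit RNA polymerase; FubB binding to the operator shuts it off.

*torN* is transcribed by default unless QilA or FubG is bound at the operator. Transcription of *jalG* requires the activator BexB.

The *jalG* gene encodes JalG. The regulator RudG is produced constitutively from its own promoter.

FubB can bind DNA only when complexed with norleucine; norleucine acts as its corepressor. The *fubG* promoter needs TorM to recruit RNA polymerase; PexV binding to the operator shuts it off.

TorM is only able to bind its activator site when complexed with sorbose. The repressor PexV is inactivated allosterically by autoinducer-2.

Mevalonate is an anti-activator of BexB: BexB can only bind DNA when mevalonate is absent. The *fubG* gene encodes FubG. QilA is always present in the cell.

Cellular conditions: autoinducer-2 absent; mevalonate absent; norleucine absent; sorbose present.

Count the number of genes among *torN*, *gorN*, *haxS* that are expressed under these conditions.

QilA is produced constitutively and is active.
Sorbose is present, so TorM is active.
Autoinducer-2 is absent, so PexV is active.
With repressor PexV bound, *fubG* is not transcribed.
So FubG is not produced.
With repressor QilA bound, *torN* is not transcribed.
→ *torN* is OFF.
Mevalonate is absent, so BexB is active.
No repressor is bound and BexB is active, so *jalG* is transcribed.
So JalG is produced and active.
No repressor is bound and JalG is active, so *gorN* is transcribed.
→ *gorN* is ON.
Norleucine is absent, so FubB is inactive.
RudG is produced constitutively and is active.
No repressor is bound and RudG is active, so *haxS* is transcribed.
→ *haxS* is ON.
2 of the 3 genes are transcribed.

2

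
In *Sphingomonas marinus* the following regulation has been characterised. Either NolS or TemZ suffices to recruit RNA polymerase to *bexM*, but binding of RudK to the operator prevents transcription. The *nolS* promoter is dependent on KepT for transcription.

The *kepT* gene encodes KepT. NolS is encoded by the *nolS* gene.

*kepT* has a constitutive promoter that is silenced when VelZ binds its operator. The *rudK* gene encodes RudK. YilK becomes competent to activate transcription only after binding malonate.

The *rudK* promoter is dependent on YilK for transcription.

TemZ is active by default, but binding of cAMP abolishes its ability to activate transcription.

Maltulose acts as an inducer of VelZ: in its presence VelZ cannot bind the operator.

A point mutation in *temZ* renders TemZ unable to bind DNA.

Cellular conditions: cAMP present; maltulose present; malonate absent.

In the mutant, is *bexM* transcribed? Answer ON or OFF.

Maltulose is present, so VelZ is inactive.
With no repressor bound, *kepT* is transcribed.
So KepT is produced and active.
No repressor is bound and KepT is active, so *nolS* is transcribed.
So NolS is produced and active.
TemZ is non-functional in this strain, so it has no effect.
Malonate is absent, so YilK is inactive.
Required activator YilK is absent, so *rudK* is not transcribed.
So RudK is not produced.
Activator NolS is present, so *bexM* is transcribed.

ON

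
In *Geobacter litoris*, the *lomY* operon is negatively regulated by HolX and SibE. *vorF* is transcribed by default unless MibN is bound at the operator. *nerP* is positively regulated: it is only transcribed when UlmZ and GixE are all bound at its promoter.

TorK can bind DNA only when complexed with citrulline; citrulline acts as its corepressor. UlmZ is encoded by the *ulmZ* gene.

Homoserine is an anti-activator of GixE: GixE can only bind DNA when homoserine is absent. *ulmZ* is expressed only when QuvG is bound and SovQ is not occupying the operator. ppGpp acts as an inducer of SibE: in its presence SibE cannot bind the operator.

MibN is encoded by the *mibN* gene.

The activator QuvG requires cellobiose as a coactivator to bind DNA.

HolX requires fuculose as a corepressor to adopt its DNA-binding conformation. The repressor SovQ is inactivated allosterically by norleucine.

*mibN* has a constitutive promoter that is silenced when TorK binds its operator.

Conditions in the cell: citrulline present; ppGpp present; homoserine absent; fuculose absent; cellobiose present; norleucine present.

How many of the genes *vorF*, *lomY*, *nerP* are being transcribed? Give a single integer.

3

Citrulline is present, so TorK is active.
With repressor TorK bound, *mibN* is not transcribed.
So MibN is not produced.
With no repressor bound, *vorF* is transcribed.
→ *vorF* is ON.
Fuculose is absent, so HolX is inactive.
ppGpp is present, so SibE is inactive.
With no repressor bound, *lomY* is transcribed.
→ *lomY* is ON.
Cellobiose is present, so QuvG is active.
Norleucine is present, so SovQ is inactive.
No repressor is bound and QuvG is active, so *ulmZ* is transcribed.
So UlmZ is produced and active.
Homoserine is absent, so GixE is active.
No repressor is bound and UlmZ and GixE are active, so *nerP* is transcribed.
→ *nerP* is ON.
3 of the 3 genes are transcribed.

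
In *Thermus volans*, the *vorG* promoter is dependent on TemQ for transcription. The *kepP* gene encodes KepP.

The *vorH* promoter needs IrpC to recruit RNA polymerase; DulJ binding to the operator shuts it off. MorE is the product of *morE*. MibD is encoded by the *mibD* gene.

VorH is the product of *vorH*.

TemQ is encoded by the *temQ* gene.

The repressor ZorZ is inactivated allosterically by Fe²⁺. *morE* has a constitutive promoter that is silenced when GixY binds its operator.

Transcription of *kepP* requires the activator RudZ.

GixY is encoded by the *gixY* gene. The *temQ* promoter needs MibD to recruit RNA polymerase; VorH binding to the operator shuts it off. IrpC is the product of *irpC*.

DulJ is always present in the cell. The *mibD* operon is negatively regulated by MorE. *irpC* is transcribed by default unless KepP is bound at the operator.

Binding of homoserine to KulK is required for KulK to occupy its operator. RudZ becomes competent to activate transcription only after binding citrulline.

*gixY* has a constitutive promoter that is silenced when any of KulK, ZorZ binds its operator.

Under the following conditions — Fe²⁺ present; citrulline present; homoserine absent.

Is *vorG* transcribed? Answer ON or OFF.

ON

Citrulline is present, so RudZ is active.
No repressor is bound and RudZ is active, so *kepP* is transcribed.
So KepP is produced and active.
With repressor KepP bound, *irpC* is not transcribed.
So IrpC is not produced.
DulJ is produced constitutively and is active.
With repressor DulJ bound, *vorH* is not transcribed.
So VorH is not produced.
Homoserine is absent, so KulK is inactive.
Fe²⁺ is present, so ZorZ is inactive.
With no repressor bound, *gixY* is transcribed.
So GixY is produced and active.
With repressor GixY bound, *morE* is not transcribed.
So MorE is not produced.
With no repressor bound, *mibD* is transcribed.
So MibD is produced and active.
No repressor is bound and MibD is active, so *temQ* is transcribed.
So TemQ is produced and active.
No repressor is bound and TemQ is active, so *vorG* is transcribed.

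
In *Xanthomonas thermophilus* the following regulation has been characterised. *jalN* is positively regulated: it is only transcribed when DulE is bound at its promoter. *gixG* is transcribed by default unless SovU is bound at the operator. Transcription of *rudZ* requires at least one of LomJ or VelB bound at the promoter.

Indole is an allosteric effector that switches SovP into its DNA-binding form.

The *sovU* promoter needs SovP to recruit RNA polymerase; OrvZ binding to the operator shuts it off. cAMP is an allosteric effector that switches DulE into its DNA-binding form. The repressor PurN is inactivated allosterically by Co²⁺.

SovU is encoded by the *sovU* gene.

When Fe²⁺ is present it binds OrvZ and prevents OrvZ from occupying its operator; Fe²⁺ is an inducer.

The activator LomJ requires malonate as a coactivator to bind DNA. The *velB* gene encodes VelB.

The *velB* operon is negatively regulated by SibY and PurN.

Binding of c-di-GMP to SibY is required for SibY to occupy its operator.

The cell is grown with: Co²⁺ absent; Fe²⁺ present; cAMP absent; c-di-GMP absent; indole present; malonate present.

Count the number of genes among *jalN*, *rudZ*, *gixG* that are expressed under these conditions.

cAMP is absent, so DulE is inactive.
Required activator DulE is absent, so *jalN* is not transcribed.
→ *jalN* is OFF.
Malonate is present, so LomJ is active.
c-di-GMP is absent, so SibY is inactive.
Co²⁺ is absent, so PurN is active.
With repressor PurN bound, *velB* is not transcribed.
So VelB is not produced.
Activator LomJ is present, so *rudZ* is transcribed.
→ *rudZ* is ON.
Fe²⁺ is present, so OrvZ is inactive.
Indole is present, so SovP is active.
No repressor is bound and SovP is active, so *sovU* is transcribed.
So SovU is produced and active.
With repressor SovU bound, *gixG* is not transcribed.
→ *gixG* is OFF.
1 of the 3 genes is transcribed.

1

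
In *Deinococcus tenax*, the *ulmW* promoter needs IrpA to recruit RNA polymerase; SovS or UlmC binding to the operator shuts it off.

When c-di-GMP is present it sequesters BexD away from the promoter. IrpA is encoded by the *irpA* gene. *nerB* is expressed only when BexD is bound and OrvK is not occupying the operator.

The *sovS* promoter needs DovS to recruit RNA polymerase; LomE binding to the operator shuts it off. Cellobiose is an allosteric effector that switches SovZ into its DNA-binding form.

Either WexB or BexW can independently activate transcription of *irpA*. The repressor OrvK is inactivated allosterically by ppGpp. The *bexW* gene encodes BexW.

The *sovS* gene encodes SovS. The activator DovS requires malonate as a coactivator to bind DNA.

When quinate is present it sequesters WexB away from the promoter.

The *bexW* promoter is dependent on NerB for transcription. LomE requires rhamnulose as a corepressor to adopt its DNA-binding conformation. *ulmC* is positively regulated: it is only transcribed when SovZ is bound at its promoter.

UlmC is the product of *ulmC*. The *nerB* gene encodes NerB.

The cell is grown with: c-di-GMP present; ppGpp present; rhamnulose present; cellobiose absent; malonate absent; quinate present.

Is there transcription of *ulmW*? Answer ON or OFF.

OFF

Quinate is present, so WexB is inactive.
ppGpp is present, so OrvK is inactive.
c-di-GMP is present, so BexD is inactive.
Required activator BexD is absent, so *nerB* is not transcribed.
So NerB is not produced.
Required activator NerB is absent, so *bexW* is not transcribed.
So BexW is not produced.
No activator is available at the *irpA* promoter, so *irpA* is not transcribed.
So IrpA is not produced.
Malonate is absent, so DovS is inactive.
Rhamnulose is present, so LomE is active.
With repressor LomE bound, *sovS* is not transcribed.
So SovS is not produced.
Cellobiose is absent, so SovZ is inactive.
Required activator SovZ is absent, so *ulmC* is not transcribed.
So UlmC is not produced.
Required activator IrpA is absent, so *ulmW* is not transcribed.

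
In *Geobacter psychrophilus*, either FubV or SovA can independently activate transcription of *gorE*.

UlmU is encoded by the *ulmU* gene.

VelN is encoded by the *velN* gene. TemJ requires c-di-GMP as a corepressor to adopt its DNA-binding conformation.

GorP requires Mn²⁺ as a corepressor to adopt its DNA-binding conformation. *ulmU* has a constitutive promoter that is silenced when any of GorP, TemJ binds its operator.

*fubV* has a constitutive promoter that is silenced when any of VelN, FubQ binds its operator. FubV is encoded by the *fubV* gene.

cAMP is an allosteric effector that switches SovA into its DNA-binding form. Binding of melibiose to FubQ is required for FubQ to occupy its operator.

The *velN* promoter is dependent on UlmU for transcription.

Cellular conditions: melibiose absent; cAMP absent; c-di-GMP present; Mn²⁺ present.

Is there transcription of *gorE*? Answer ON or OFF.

Mn²⁺ is present, so GorP is active.
c-di-GMP is present, so TemJ is active.
With repressor GorP bound, *ulmU* is not transcribed.
So UlmU is not produced.
Required activator UlmU is absent, so *velN* is not transcribed.
So VelN is not produced.
Melibiose is absent, so FubQ is inactive.
With no repressor bound, *fubV* is transcribed.
So FubV is produced and active.
cAMP is absent, so SovA is inactive.
Activator FubV is present, so *gorE* is transcribed.

ON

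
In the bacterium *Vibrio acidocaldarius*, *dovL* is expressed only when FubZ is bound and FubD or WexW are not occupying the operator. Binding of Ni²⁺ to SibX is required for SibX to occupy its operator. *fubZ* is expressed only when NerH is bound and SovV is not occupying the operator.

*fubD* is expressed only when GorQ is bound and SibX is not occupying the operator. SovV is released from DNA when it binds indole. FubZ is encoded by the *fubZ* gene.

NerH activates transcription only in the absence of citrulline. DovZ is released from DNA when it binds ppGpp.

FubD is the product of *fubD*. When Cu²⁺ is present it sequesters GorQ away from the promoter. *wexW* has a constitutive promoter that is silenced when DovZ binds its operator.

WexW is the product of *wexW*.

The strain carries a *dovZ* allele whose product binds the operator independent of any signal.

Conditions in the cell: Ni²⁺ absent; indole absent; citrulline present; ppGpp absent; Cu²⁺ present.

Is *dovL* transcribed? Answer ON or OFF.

OFF

Cu²⁺ is present, so GorQ is inactive.
Ni²⁺ is absent, so SibX is inactive.
Required activator GorQ is absent, so *fubD* is not transcribed.
So FubD is not produced.
Citrulline is present, so NerH is inactive.
Indole is absent, so SovV is active.
With repressor SovV bound, *fubZ* is not transcribed.
So FubZ is not produced.
DovZ is constitutively active in this strain.
With repressor DovZ bound, *wexW* is not transcribed.
So WexW is not produced.
Required activator FubZ is absent, so *dovL* is not transcribed.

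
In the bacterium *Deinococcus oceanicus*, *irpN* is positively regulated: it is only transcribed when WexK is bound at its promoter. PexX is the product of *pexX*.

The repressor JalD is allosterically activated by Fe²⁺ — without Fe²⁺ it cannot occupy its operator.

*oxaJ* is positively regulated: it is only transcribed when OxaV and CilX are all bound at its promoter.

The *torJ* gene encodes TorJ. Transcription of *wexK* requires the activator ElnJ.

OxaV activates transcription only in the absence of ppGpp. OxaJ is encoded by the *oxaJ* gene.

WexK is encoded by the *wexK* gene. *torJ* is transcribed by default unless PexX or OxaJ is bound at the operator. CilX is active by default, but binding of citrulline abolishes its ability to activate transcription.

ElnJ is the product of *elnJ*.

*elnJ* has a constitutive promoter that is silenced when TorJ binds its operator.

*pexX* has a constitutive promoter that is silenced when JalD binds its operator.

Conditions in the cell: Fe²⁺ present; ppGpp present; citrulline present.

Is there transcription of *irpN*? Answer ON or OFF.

Fe²⁺ is present, so JalD is active.
With repressor JalD bound, *pexX* is not transcribed.
So PexX is not produced.
ppGpp is present, so OxaV is inactive.
Citrulline is present, so CilX is inactive.
Required activator OxaV is absent, so *oxaJ* is not transcribed.
So OxaJ is not produced.
With no repressor bound, *torJ* is transcribed.
So TorJ is produced and active.
With repressor TorJ bound, *elnJ* is not transcribed.
So ElnJ is not produced.
Required activator ElnJ is absent, so *wexK* is not transcribed.
So WexK is not produced.
Required activator WexK is absent, so *irpN* is not transcribed.

OFF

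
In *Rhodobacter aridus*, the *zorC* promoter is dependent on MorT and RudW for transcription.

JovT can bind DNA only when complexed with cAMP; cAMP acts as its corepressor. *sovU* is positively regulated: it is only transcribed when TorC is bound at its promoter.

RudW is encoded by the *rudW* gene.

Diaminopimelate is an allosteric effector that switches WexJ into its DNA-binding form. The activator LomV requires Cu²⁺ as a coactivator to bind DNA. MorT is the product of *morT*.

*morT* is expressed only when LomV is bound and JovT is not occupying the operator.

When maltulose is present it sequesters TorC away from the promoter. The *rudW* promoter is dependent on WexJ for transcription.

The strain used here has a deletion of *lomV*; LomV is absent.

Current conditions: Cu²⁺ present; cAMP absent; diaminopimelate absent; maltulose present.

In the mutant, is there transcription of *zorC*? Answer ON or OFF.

LomV is non-functional in this strain, so it has no effect.
cAMP is absent, so JovT is inactive.
Required activator LomV is absent, so *morT* is not transcribed.
So MorT is not produced.
Diaminopimelate is absent, so WexJ is inactive.
Required activator WexJ is absent, so *rudW* is not transcribed.
So RudW is not produced.
Required activator MorT is absent, so *zorC* is not transcribed.

OFF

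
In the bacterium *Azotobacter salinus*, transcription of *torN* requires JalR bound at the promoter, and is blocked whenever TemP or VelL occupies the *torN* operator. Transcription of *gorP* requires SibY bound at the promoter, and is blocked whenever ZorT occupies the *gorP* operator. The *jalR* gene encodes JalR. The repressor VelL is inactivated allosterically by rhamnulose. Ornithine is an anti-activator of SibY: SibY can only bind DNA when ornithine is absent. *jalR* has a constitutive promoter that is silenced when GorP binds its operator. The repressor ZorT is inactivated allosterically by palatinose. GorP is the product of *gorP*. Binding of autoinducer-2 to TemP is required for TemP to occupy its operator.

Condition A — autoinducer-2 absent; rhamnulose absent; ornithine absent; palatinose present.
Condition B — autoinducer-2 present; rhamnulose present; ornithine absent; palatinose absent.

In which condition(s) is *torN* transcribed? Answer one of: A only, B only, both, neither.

Condition A:
Autoinducer-2 is absent, so TemP is inactive.
Rhamnulose is absent, so VelL is active.
Ornithine is absent, so SibY is active.
Palatinose is present, so ZorT is inactive.
No repressor is bound and SibY is active, so *gorP* is transcribed.
So GorP is produced and active.
With repressor GorP bound, *jalR* is not transcribed.
So JalR is not produced.
With repressor VelL bound, *torN* is not transcribed.
→ *torN* is OFF in A.
Condition B:
Autoinducer-2 is present, so TemP is active.
Rhamnulose is present, so VelL is inactive.
Ornithine is absent, so SibY is active.
Palatinose is absent, so ZorT is active.
With repressor ZorT bound, *gorP* is not transcribed.
So GorP is not produced.
With no repressor bound, *jalR* is transcribed.
So JalR is produced and active.
With repressor TemP bound, *torN* is not transcribed.
→ *torN* is OFF in B.

neither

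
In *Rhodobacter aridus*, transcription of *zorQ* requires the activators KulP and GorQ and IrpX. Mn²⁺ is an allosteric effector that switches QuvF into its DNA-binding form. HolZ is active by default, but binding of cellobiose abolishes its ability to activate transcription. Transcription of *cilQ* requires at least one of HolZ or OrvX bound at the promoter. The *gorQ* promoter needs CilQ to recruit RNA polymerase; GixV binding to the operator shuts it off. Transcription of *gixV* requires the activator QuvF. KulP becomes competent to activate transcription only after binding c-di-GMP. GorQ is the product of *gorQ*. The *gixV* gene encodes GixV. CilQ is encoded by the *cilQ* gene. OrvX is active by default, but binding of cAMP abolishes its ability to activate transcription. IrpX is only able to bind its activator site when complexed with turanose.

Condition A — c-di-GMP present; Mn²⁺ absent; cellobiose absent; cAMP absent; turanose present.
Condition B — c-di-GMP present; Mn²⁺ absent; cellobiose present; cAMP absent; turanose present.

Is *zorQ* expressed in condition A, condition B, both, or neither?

Condition A:
c-di-GMP is present, so KulP is active.
Mn²⁺ is absent, so QuvF is inactive.
Required activator QuvF is absent, so *gixV* is not transcribed.
So GixV is not produced.
Cellobiose is absent, so HolZ is active.
cAMP is absent, so OrvX is active.
Activator HolZ is present, so *cilQ* is transcribed.
So CilQ is produced and active.
No repressor is bound and CilQ is active, so *gorQ* is transcribed.
So GorQ is produced and active.
Turanose is present, so IrpX is active.
No repressor is bound and KulP and GorQ and IrpX are active, so *zorQ* is transcribed.
→ *zorQ* is ON in A.
Condition B:
c-di-GMP is present, so KulP is active.
Mn²⁺ is absent, so QuvF is inactive.
Required activator QuvF is absent, so *gixV* is not transcribed.
So GixV is not produced.
Cellobiose is present, so HolZ is inactive.
cAMP is absent, so OrvX is active.
Activator OrvX is present, so *cilQ* is transcribed.
So CilQ is produced and active.
No repressor is bound and CilQ is active, so *gorQ* is transcribed.
So GorQ is produced and active.
Turanose is present, so IrpX is active.
No repressor is bound and KulP and GorQ and IrpX are active, so *zorQ* is transcribed.
→ *zorQ* is ON in B.

both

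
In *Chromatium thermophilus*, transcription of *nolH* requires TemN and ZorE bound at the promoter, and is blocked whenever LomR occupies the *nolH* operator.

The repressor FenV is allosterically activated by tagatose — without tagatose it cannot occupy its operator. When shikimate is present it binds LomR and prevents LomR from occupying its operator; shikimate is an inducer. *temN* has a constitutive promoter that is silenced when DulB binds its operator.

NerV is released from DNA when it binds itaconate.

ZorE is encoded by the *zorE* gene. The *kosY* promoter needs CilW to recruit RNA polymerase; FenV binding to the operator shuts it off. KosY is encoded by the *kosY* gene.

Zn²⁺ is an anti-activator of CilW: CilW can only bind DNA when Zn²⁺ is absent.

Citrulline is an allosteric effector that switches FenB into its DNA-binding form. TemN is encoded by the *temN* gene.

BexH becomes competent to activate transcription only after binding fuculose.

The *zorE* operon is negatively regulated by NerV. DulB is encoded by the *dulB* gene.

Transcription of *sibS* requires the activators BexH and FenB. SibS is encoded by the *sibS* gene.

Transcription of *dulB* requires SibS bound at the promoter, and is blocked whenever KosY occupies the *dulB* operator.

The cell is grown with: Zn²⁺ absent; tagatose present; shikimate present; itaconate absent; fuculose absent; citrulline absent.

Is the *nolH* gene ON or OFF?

Shikimate is present, so LomR is inactive.
Tagatose is present, so FenV is active.
Zn²⁺ is absent, so CilW is active.
With repressor FenV bound, *kosY* is not transcribed.
So KosY is not produced.
Fuculose is absent, so BexH is inactive.
Citrulline is absent, so FenB is inactive.
Required activator BexH is absent, so *sibS* is not transcribed.
So SibS is not produced.
Required activator SibS is absent, so *dulB* is not transcribed.
So DulB is not produced.
With no repressor bound, *temN* is transcribed.
So TemN is produced and active.
Itaconate is absent, so NerV is active.
With repressor NerV bound, *zorE* is not transcribed.
So ZorE is not produced.
Required activator ZorE is absent, so *nolH* is not transcribed.

OFF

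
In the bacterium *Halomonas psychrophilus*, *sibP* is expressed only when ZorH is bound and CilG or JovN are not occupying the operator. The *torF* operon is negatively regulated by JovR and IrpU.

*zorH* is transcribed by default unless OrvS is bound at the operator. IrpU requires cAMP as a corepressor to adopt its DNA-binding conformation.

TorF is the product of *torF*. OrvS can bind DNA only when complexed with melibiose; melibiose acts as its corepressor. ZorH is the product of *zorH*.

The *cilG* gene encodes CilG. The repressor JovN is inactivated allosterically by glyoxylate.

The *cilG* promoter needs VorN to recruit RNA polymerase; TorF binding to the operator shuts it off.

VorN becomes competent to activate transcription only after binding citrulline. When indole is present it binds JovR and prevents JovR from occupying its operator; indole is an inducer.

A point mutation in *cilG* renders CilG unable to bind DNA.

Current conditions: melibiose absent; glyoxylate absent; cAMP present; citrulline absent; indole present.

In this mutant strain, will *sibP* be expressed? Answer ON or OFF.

CilG is non-functional in this strain, so it has no effect.
Glyoxylate is absent, so JovN is active.
Melibiose is absent, so OrvS is inactive.
With no repressor bound, *zorH* is transcribed.
So ZorH is produced and active.
With repressor JovN bound, *sibP* is not transcribed.

OFF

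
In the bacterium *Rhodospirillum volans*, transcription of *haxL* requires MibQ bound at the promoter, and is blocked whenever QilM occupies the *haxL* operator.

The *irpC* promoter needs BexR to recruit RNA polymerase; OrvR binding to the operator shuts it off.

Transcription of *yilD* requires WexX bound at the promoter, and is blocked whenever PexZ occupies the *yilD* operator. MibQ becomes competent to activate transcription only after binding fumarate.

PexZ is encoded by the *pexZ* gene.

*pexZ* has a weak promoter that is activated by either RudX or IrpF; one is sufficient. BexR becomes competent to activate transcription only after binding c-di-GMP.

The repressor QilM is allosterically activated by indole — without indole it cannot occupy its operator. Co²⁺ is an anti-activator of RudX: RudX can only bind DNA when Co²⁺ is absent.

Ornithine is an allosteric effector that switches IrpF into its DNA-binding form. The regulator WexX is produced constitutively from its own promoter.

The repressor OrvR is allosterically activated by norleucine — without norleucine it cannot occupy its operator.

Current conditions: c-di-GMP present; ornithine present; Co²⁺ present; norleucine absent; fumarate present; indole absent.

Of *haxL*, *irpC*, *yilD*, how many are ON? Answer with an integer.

Indole is absent, so QilM is inactive.
Fumarate is present, so MibQ is active.
No repressor is bound and MibQ is active, so *haxL* is transcribed.
→ *haxL* is ON.
c-di-GMP is present, so BexR is active.
Norleucine is absent, so OrvR is inactive.
No repressor is bound and BexR is active, so *irpC* is transcribed.
→ *irpC* is ON.
WexX is produced constitutively and is active.
Co²⁺ is present, so RudX is inactive.
Ornithine is present, so IrpF is active.
Activator IrpF is present, so *pexZ* is transcribed.
So PexZ is produced and active.
With repressor PexZ bound, *yilD* is not transcribed.
→ *yilD* is OFF.
2 of the 3 genes are transcribed.

2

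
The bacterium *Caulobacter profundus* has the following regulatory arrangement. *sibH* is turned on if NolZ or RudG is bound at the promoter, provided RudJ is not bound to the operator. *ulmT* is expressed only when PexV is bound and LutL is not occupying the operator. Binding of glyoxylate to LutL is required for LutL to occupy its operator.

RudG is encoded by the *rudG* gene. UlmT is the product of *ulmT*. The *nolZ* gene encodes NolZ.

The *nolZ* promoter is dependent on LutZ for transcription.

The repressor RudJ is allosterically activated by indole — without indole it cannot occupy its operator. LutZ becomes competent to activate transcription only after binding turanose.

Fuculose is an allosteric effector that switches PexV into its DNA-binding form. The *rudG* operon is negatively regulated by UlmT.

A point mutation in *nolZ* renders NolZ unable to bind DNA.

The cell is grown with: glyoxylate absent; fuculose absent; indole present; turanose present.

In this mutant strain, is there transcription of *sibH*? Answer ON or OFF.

OFF

Indole is present, so RudJ is active.
NolZ is non-functional in this strain, so it has no effect.
Glyoxylate is absent, so LutL is inactive.
Fuculose is absent, so PexV is inactive.
Required activator PexV is absent, so *ulmT* is not transcribed.
So UlmT is not produced.
With no repressor bound, *rudG* is transcribed.
So RudG is produced and active.
With repressor RudJ bound, *sibH* is not transcribed.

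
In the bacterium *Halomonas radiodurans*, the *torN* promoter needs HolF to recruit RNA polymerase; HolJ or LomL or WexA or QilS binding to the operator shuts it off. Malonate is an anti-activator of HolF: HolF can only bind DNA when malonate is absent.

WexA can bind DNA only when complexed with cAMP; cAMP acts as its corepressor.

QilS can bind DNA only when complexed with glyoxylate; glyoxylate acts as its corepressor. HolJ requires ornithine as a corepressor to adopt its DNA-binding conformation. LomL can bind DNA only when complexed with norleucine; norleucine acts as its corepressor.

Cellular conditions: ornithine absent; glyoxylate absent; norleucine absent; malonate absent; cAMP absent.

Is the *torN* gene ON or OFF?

ON

Ornithine is absent, so HolJ is inactive.
Norleucine is absent, so LomL is inactive.
cAMP is absent, so WexA is inactive.
Glyoxylate is absent, so QilS is inactive.
Malonate is absent, so HolF is active.
No repressor is bound and HolF is active, so *torN* is transcribed.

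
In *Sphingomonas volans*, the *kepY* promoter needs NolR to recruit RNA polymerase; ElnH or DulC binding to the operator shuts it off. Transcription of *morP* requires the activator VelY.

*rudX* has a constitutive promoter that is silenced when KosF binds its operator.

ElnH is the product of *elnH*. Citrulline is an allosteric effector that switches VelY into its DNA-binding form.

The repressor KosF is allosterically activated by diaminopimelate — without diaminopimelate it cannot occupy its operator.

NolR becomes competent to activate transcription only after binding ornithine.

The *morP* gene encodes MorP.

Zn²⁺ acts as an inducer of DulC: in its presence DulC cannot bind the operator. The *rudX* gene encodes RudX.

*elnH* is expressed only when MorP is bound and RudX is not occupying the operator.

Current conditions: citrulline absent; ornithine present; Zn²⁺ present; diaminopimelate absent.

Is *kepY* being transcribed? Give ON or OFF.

Citrulline is absent, so VelY is inactive.
Required activator VelY is absent, so *morP* is not transcribed.
So MorP is not produced.
Diaminopimelate is absent, so KosF is inactive.
With no repressor bound, *rudX* is transcribed.
So RudX is produced and active.
With repressor RudX bound, *elnH* is not transcribed.
So ElnH is not produced.
Ornithine is present, so NolR is active.
Zn²⁺ is present, so DulC is inactive.
No repressor is bound and NolR is active, so *kepY* is transcribed.

ON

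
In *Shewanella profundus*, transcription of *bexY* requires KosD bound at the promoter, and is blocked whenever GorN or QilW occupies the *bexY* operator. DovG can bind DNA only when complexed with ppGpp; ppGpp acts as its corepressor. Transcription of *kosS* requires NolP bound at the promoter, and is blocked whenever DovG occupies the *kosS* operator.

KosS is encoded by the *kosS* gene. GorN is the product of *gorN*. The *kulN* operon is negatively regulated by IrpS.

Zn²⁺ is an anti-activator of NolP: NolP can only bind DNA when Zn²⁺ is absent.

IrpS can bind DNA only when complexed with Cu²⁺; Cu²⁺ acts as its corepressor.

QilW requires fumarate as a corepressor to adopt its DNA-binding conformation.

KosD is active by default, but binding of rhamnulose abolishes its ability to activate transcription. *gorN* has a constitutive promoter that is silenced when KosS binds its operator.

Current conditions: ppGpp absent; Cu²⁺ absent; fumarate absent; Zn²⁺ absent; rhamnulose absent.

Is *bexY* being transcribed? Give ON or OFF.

ON

Rhamnulose is absent, so KosD is active.
Zn²⁺ is absent, so NolP is active.
ppGpp is absent, so DovG is inactive.
No repressor is bound and NolP is active, so *kosS* is transcribed.
So KosS is produced and active.
With repressor KosS bound, *gorN* is not transcribed.
So GorN is not produced.
Fumarate is absent, so QilW is inactive.
No repressor is bound and KosD is active, so *bexY* is transcribed.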